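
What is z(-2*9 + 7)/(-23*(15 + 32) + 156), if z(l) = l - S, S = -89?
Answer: -78/925 ≈ -0.084324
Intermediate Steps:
z(l) = 89 + l (z(l) = l - 1*(-89) = l + 89 = 89 + l)
z(-2*9 + 7)/(-23*(15 + 32) + 156) = (89 + (-2*9 + 7))/(-23*(15 + 32) + 156) = (89 + (-18 + 7))/(-23*47 + 156) = (89 - 11)/(-1081 + 156) = 78/(-925) = 78*(-1/925) = -78/925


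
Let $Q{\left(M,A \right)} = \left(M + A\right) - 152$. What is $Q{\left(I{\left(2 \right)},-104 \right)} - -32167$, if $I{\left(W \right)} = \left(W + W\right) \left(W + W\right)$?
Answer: $31927$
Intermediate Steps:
$I{\left(W \right)} = 4 W^{2}$ ($I{\left(W \right)} = 2 W 2 W = 4 W^{2}$)
$Q{\left(M,A \right)} = -152 + A + M$ ($Q{\left(M,A \right)} = \left(A + M\right) - 152 = -152 + A + M$)
$Q{\left(I{\left(2 \right)},-104 \right)} - -32167 = \left(-152 - 104 + 4 \cdot 2^{2}\right) - -32167 = \left(-152 - 104 + 4 \cdot 4\right) + 32167 = \left(-152 - 104 + 16\right) + 32167 = -240 + 32167 = 31927$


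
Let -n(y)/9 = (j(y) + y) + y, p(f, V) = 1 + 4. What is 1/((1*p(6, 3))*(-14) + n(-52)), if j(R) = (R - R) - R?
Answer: 1/398 ≈ 0.0025126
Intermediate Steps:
p(f, V) = 5
j(R) = -R (j(R) = 0 - R = -R)
n(y) = -9*y (n(y) = -9*((-y + y) + y) = -9*(0 + y) = -9*y)
1/((1*p(6, 3))*(-14) + n(-52)) = 1/((1*5)*(-14) - 9*(-52)) = 1/(5*(-14) + 468) = 1/(-70 + 468) = 1/398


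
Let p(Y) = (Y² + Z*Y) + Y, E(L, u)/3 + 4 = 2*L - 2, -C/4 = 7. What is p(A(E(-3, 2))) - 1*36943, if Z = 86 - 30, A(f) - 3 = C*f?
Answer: 1042805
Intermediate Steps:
C = -28 (C = -4*7 = -28)
E(L, u) = -18 + 6*L (E(L, u) = -12 + 3*(2*L - 2) = -12 + 3*(-2 + 2*L) = -12 + (-6 + 6*L) = -18 + 6*L)
A(f) = 3 - 28*f
Z = 56
p(Y) = Y² + 57*Y (p(Y) = (Y² + 56*Y) + Y = Y² + 57*Y)
p(A(E(-3, 2))) - 1*36943 = (3 - 28*(-18 + 6*(-3)))*(57 + (3 - 28*(-18 + 6*(-3)))) - 1*36943 = (3 - 28*(-18 - 18))*(57 + (3 - 28*(-18 - 18))) - 36943 = (3 - 28*(-36))*(57 + (3 - 28*(-36))) - 36943 = (3 + 1008)*(57 + (3 + 1008)) - 36943 = 1011*(57 + 1011) - 36943 = 1011*1068 - 36943 = 1079748 - 36943 = 1042805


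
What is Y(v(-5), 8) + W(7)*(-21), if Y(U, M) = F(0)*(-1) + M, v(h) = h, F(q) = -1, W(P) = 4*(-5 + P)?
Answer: -159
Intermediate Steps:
W(P) = -20 + 4*P
Y(U, M) = 1 + M (Y(U, M) = -1*(-1) + M = 1 + M)
Y(v(-5), 8) + W(7)*(-21) = (1 + 8) + (-20 + 4*7)*(-21) = 9 + (-20 + 28)*(-21) = 9 + 8*(-21) = 9 - 168 = -159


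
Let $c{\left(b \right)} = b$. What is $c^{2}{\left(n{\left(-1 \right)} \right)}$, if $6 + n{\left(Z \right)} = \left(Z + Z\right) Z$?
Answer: $16$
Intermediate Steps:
$n{\left(Z \right)} = -6 + 2 Z^{2}$ ($n{\left(Z \right)} = -6 + \left(Z + Z\right) Z = -6 + 2 Z Z = -6 + 2 Z^{2}$)
$c^{2}{\left(n{\left(-1 \right)} \right)} = \left(-6 + 2 \left(-1\right)^{2}\right)^{2} = \left(-6 + 2 \cdot 1\right)^{2} = \left(-6 + 2\right)^{2} = \left(-4\right)^{2} = 16$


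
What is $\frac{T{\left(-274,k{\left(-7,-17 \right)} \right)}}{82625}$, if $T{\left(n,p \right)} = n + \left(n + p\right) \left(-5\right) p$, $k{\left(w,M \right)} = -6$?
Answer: $- \frac{8674}{82625} \approx -0.10498$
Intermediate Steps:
$T{\left(n,p \right)} = n + p \left(- 5 n - 5 p\right)$ ($T{\left(n,p \right)} = n + \left(- 5 n - 5 p\right) p = n + p \left(- 5 n - 5 p\right)$)
$\frac{T{\left(-274,k{\left(-7,-17 \right)} \right)}}{82625} = \frac{-274 - 5 \left(-6\right)^{2} - \left(-1370\right) \left(-6\right)}{82625} = \left(-274 - 180 - 8220\right) \frac{1}{82625} = \left(-8674\right) \frac{1}{82625} = - \frac{8674}{82625}$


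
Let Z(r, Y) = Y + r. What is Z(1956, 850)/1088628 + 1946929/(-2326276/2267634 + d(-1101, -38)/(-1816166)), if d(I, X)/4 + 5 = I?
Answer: -272777243672154976742954/143388343260538125 ≈ -1.9024e+6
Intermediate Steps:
d(I, X) = -20 + 4*I
Z(1956, 850)/1088628 + 1946929/(-2326276/2267634 + d(-1101, -38)/(-1816166)) = (850 + 1956)/1088628 + 1946929/(-2326276/2267634 + (-20 + 4*(-1101))/(-1816166)) = 2806*(1/1088628) + 1946929/(-2326276*1/2267634 + (-20 - 4404)*(-1/1816166)) = 1403/544314 + 1946929/(-1163138/1133817 - 4424*(-1/1816166)) = 1403/544314 + 1946929/(-1163138/1133817 + 2212/908083) = 1403/544314 + 1946929/(-1053717841250/1029599942811) = 1403/544314 + 1946929*(-1029599942811/1053717841250) = 1403/544314 - 2004557987057077419/1053717841250 = -272777243672154976742954/143388343260538125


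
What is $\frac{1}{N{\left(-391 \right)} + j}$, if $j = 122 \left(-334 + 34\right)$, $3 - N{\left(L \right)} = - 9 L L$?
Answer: $\frac{1}{1339332} \approx 7.4664 \cdot 10^{-7}$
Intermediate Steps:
$N{\left(L \right)} = 3 + 9 L^{2}$ ($N{\left(L \right)} = 3 - - 9 L L = 3 - - 9 L^{2} = 3 + 9 L^{2}$)
$j = -36600$ ($j = 122 \left(-300\right) = -36600$)
$\frac{1}{N{\left(-391 \right)} + j} = \frac{1}{\left(3 + 9 \left(-391\right)^{2}\right) - 36600} = \frac{1}{\left(3 + 9 \cdot 152881\right) - 36600} = \frac{1}{\left(3 + 1375929\right) - 36600} = \frac{1}{1375932 - 36600} = \frac{1}{1339332}$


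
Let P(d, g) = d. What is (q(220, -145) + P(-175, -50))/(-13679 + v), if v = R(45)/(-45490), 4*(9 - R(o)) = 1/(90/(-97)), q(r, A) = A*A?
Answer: -341447940000/224012778937 ≈ -1.5242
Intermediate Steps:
q(r, A) = A²
R(o) = 3337/360 (R(o) = 9 - 1/(4*(90/(-97))) = 9 - 1/(4*(90*(-1/97))) = 9 - 1/(4*(-90/97)) = 9 - ¼*(-97/90) = 9 + 97/360 = 3337/360)
v = -3337/16376400 (v = (3337/360)/(-45490) = (3337/360)*(-1/45490) = -3337/16376400 ≈ -0.00020377)
(q(220, -145) + P(-175, -50))/(-13679 + v) = ((-145)² - 175)/(-13679 - 3337/16376400) = (21025 - 175)/(-224012778937/16376400) = 20850*(-16376400/224012778937) = -341447940000/224012778937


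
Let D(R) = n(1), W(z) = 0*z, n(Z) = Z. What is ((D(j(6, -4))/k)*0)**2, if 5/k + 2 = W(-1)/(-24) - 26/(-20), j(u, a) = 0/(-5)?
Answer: 0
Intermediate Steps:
j(u, a) = 0 (j(u, a) = 0*(-1/5) = 0)
W(z) = 0
D(R) = 1
k = -50/7 (k = 5/(-2 + (0/(-24) - 26/(-20))) = 5/(-2 + (0*(-1/24) - 26*(-1/20))) = 5/(-2 + (0 + 13/10)) = 5/(-2 + 13/10) = 5/(-7/10) = 5*(-10/7) = -50/7 ≈ -7.1429)
((D(j(6, -4))/k)*0)**2 = ((1/(-50/7))*0)**2 = ((1*(-7/50))*0)**2 = (-7/50*0)**2 = 0**2 = 0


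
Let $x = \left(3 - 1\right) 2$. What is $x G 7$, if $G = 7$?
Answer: $196$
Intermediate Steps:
$x = 4$ ($x = 2 \cdot 2 = 4$)
$x G 7 = 4 \cdot 7 \cdot 7 = 28 \cdot 7 = 196$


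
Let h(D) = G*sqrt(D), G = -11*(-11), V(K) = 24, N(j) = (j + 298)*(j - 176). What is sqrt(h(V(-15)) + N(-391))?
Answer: sqrt(52731 + 242*sqrt(6)) ≈ 230.92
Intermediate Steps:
N(j) = (-176 + j)*(298 + j) (N(j) = (298 + j)*(-176 + j) = (-176 + j)*(298 + j))
G = 121
h(D) = 121*sqrt(D)
sqrt(h(V(-15)) + N(-391)) = sqrt(121*sqrt(24) + (-52448 + (-391)**2 + 122*(-391))) = sqrt(121*(2*sqrt(6)) + (-52448 + 152881 - 47702)) = sqrt(242*sqrt(6) + 52731) = sqrt(52731 + 242*sqrt(6))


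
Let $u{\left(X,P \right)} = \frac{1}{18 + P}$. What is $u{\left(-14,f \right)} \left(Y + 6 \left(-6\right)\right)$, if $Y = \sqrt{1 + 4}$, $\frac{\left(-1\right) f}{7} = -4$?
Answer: $- \frac{18}{23} + \frac{\sqrt{5}}{46} \approx -0.734$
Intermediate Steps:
$f = 28$ ($f = \left(-7\right) \left(-4\right) = 28$)
$Y = \sqrt{5} \approx 2.2361$
$u{\left(-14,f \right)} \left(Y + 6 \left(-6\right)\right) = \frac{\sqrt{5} + 6 \left(-6\right)}{18 + 28} = \frac{\sqrt{5} - 36}{46} = \frac{-36 + \sqrt{5}}{46} = - \frac{18}{23} + \frac{\sqrt{5}}{46}$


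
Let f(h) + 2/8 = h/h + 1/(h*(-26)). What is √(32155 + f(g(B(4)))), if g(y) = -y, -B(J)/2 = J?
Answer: 3*√9661015/52 ≈ 179.32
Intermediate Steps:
B(J) = -2*J
f(h) = ¾ - 1/(26*h) (f(h) = -¼ + (h/h + 1/(h*(-26))) = -¼ + (1 - 1/26/h) = -¼ + (1 - 1/(26*h)) = ¾ - 1/(26*h))
√(32155 + f(g(B(4)))) = √(32155 + (-2 + 39*(-(-2)*4))/(52*((-(-2)*4)))) = √(32155 + (-2 + 39*(-1*(-8)))/(52*((-1*(-8))))) = √(32155 + (1/52)*(-2 + 39*8)/8) = √(32155 + (1/52)*(⅛)*(-2 + 312)) = √(32155 + (1/52)*(⅛)*310) = √(32155 + 155/208) = √(6688395/208) = 3*√9661015/52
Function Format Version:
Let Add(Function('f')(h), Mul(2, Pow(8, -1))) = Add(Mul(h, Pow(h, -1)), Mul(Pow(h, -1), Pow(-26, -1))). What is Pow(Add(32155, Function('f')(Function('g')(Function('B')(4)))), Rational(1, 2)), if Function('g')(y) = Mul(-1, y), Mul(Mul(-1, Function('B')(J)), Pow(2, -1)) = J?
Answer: Mul(Rational(3, 52), Pow(9661015, Rational(1, 2))) ≈ 179.32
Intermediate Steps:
Function('B')(J) = Mul(-2, J)
Function('f')(h) = Add(Rational(3, 4), Mul(Rational(-1, 26), Pow(h, -1))) (Function('f')(h) = Add(Rational(-1, 4), Add(Mul(h, Pow(h, -1)), Mul(Pow(h, -1), Pow(-26, -1)))) = Add(Rational(-1, 4), Add(1, Mul(Pow(h, -1), Rational(-1, 26)))) = Add(Rational(-1, 4), Add(1, Mul(Rational(-1, 26), Pow(h, -1)))) = Add(Rational(3, 4), Mul(Rational(-1, 26), Pow(h, -1))))
Pow(Add(32155, Function('f')(Function('g')(Function('B')(4)))), Rational(1, 2)) = Pow(Add(32155, Mul(Rational(1, 52), Pow(Mul(-1, Mul(-2, 4)), -1), Add(-2, Mul(39, Mul(-1, Mul(-2, 4)))))), Rational(1, 2)) = Pow(Add(32155, Mul(Rational(1, 52), Pow(Mul(-1, -8), -1), Add(-2, Mul(39, Mul(-1, -8))))), Rational(1, 2)) = Pow(Add(32155, Mul(Rational(1, 52), Pow(8, -1), Add(-2, Mul(39, 8)))), Rational(1, 2)) = Pow(Add(32155, Mul(Rational(1, 52), Rational(1, 8), Add(-2, 312))), Rational(1, 2)) = Pow(Add(32155, Mul(Rational(1, 52), Rational(1, 8), 310)), Rational(1, 2)) = Pow(Add(32155, Rational(155, 208)), Rational(1, 2)) = Pow(Rational(6688395, 208), Rational(1, 2)) = Mul(Rational(3, 52), Pow(9661015, Rational(1, 2)))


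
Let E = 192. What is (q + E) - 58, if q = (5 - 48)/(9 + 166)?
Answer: 23407/175 ≈ 133.75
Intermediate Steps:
q = -43/175 ≈ -0.24571
(q + E) - 58 = (-43/175 + 192) - 58 = 33557/175 - 58 = 23407/175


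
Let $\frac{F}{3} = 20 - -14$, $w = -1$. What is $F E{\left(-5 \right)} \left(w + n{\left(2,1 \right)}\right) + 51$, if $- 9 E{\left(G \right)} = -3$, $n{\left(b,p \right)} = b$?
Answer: $85$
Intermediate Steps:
$E{\left(G \right)} = \frac{1}{3}$ ($E{\left(G \right)} = \left(- \frac{1}{9}\right) \left(-3\right) = \frac{1}{3}$)
$F = 102$ ($F = 3 \left(20 - -14\right) = 3 \left(20 + 14\right) = 3 \cdot 34 = 102$)
$F E{\left(-5 \right)} \left(w + n{\left(2,1 \right)}\right) + 51 = 102 \frac{-1 + 2}{3} + 51 = 102 \cdot \frac{1}{3} \cdot 1 + 51 = 102 \cdot \frac{1}{3} + 51 = 34 + 51 = 85$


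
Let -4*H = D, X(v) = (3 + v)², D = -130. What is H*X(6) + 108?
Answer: 5481/2 ≈ 2740.5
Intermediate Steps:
H = 65/2 (H = -¼*(-130) = 65/2 ≈ 32.500)
H*X(6) + 108 = 65*(3 + 6)²/2 + 108 = (65/2)*9² + 108 = (65/2)*81 + 108 = 5265/2 + 108 = 5481/2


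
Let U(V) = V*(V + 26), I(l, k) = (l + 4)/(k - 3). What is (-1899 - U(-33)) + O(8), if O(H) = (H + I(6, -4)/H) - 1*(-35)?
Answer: -58441/28 ≈ -2087.2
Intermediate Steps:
I(l, k) = (4 + l)/(-3 + k)
U(V) = V*(26 + V)
O(H) = 35 + H - 10/(7*H) (O(H) = (H + ((4 + 6)/(-3 - 4))/H) - 1*(-35) = (H + (10/(-7))/H) + 35 = (H + (-⅐*10)/H) + 35 = (H - 10/(7*H)) + 35 = 35 + H - 10/(7*H))
(-1899 - U(-33)) + O(8) = (-1899 - (-33)*(26 - 33)) + (35 + 8 - 10/7/8) = (-1899 - (-33)*(-7)) + (35 + 8 - 10/7*⅛) = (-1899 - 1*231) + (35 + 8 - 5/28) = (-1899 - 231) + 1199/28 = -2130 + 1199/28 = -58441/28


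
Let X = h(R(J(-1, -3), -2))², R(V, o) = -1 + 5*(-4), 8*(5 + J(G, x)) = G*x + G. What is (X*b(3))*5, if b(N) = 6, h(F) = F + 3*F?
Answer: 211680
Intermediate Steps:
J(G, x) = -5 + G/8 + G*x/8 (J(G, x) = -5 + (G*x + G)/8 = -5 + (G + G*x)/8 = -5 + (G/8 + G*x/8) = -5 + G/8 + G*x/8)
R(V, o) = -21 (R(V, o) = -1 - 20 = -21)
h(F) = 4*F
X = 7056 (X = (4*(-21))² = (-84)² = 7056)
(X*b(3))*5 = (7056*6)*5 = 42336*5 = 211680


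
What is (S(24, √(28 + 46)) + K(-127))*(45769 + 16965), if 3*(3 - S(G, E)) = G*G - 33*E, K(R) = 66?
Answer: -7716282 + 690074*√74 ≈ -1.7800e+6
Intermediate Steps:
S(G, E) = 3 + 11*E - G²/3 (S(G, E) = 3 - (G*G - 33*E)/3 = 3 - (G² - 33*E)/3 = 3 + (11*E - G²/3) = 3 + 11*E - G²/3)
(S(24, √(28 + 46)) + K(-127))*(45769 + 16965) = ((3 + 11*√(28 + 46) - ⅓*24²) + 66)*(45769 + 16965) = ((3 + 11*√74 - ⅓*576) + 66)*62734 = ((3 + 11*√74 - 192) + 66)*62734 = ((-189 + 11*√74) + 66)*62734 = (-123 + 11*√74)*62734 = -7716282 + 690074*√74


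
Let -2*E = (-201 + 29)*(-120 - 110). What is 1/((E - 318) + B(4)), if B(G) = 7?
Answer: -1/20091 ≈ -4.9774e-5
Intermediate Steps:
E = -19780 (E = -(-201 + 29)*(-120 - 110)/2 = -(-86)*(-230) = -½*39560 = -19780)
1/((E - 318) + B(4)) = 1/((-19780 - 318) + 7) = 1/(-20098 + 7) = 1/(-20091) = -1/20091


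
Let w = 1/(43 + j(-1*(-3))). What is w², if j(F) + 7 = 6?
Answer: 1/1764 ≈ 0.00056689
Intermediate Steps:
j(F) = -1 (j(F) = -7 + 6 = -1)
w = 1/42 (w = 1/(43 - 1) = 1/42 ≈ 0.023810)
w² = (1/42)² = 1/1764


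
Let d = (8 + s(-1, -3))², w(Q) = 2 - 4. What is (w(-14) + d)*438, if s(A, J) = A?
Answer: 20586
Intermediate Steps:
w(Q) = -2
d = 49 (d = (8 - 1)² = 7² = 49)
(w(-14) + d)*438 = (-2 + 49)*438 = 47*438 = 20586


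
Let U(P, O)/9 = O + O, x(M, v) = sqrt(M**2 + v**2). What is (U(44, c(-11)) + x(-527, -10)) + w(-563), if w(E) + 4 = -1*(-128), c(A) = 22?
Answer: 520 + sqrt(277829) ≈ 1047.1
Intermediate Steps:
U(P, O) = 18*O (U(P, O) = 9*(O + O) = 9*(2*O) = 18*O)
w(E) = 124 (w(E) = -4 - 1*(-128) = -4 + 128 = 124)
(U(44, c(-11)) + x(-527, -10)) + w(-563) = (18*22 + sqrt((-527)**2 + (-10)**2)) + 124 = (396 + sqrt(277729 + 100)) + 124 = (396 + sqrt(277829)) + 124 = 520 + sqrt(277829)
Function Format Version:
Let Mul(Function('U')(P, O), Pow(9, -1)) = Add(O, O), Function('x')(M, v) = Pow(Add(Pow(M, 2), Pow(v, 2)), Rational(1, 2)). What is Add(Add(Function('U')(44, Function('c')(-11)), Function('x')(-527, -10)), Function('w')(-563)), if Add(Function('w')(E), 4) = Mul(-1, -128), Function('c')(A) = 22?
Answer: Add(520, Pow(277829, Rational(1, 2))) ≈ 1047.1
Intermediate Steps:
Function('U')(P, O) = Mul(18, O) (Function('U')(P, O) = Mul(9, Add(O, O)) = Mul(9, Mul(2, O)) = Mul(18, O))
Function('w')(E) = 124 (Function('w')(E) = Add(-4, Mul(-1, -128)) = Add(-4, 128) = 124)
Add(Add(Function('U')(44, Function('c')(-11)), Function('x')(-527, -10)), Function('w')(-563)) = Add(Add(Mul(18, 22), Pow(Add(Pow(-527, 2), Pow(-10, 2)), Rational(1, 2))), 124) = Add(Add(396, Pow(Add(277729, 100), Rational(1, 2))), 124) = Add(Add(396, Pow(277829, Rational(1, 2))), 124) = Add(520, Pow(277829, Rational(1, 2)))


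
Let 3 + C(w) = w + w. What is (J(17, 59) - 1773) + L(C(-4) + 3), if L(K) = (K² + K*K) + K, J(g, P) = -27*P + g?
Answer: -3229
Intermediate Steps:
C(w) = -3 + 2*w (C(w) = -3 + (w + w) = -3 + 2*w)
J(g, P) = g - 27*P
L(K) = K + 2*K² (L(K) = (K² + K²) + K = 2*K² + K = K + 2*K²)
(J(17, 59) - 1773) + L(C(-4) + 3) = ((17 - 27*59) - 1773) + ((-3 + 2*(-4)) + 3)*(1 + 2*((-3 + 2*(-4)) + 3)) = ((17 - 1593) - 1773) + ((-3 - 8) + 3)*(1 + 2*((-3 - 8) + 3)) = (-1576 - 1773) + (-11 + 3)*(1 + 2*(-11 + 3)) = -3349 - 8*(1 + 2*(-8)) = -3349 - 8*(1 - 16) = -3349 - 8*(-15) = -3349 + 120 = -3229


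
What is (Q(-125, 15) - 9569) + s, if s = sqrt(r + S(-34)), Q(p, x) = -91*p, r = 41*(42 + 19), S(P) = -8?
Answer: 1806 + 3*sqrt(277) ≈ 1855.9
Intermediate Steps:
r = 2501 (r = 41*61 = 2501)
s = 3*sqrt(277) (s = sqrt(2501 - 8) = sqrt(2493) = 3*sqrt(277) ≈ 49.930)
(Q(-125, 15) - 9569) + s = (-91*(-125) - 9569) + 3*sqrt(277) = (11375 - 9569) + 3*sqrt(277) = 1806 + 3*sqrt(277)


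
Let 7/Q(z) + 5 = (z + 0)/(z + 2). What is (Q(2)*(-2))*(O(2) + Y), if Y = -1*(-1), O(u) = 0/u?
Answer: 28/9 ≈ 3.1111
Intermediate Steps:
Q(z) = 7/(-5 + z/(2 + z)) (Q(z) = 7/(-5 + (z + 0)/(z + 2)) = 7/(-5 + z/(2 + z)))
O(u) = 0
Y = 1
(Q(2)*(-2))*(O(2) + Y) = ((7*(-2 - 1*2)/(2*(5 + 2*2)))*(-2))*(0 + 1) = ((7*(-2 - 2)/(2*(5 + 4)))*(-2))*1 = (((7/2)*(-4)/9)*(-2))*1 = (((7/2)*(⅑)*(-4))*(-2))*1 = -14/9*(-2)*1 = (28/9)*1 = 28/9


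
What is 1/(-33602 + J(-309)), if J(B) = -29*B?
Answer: -1/24641 ≈ -4.0583e-5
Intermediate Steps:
1/(-33602 + J(-309)) = 1/(-33602 - 29*(-309)) = 1/(-33602 + 8961) = 1/(-24641) = -1/24641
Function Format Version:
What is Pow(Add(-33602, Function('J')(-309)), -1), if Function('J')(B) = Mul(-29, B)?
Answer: Rational(-1, 24641) ≈ -4.0583e-5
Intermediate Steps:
Pow(Add(-33602, Function('J')(-309)), -1) = Pow(Add(-33602, Mul(-29, -309)), -1) = Pow(Add(-33602, 8961), -1) = Pow(-24641, -1) = Rational(-1, 24641)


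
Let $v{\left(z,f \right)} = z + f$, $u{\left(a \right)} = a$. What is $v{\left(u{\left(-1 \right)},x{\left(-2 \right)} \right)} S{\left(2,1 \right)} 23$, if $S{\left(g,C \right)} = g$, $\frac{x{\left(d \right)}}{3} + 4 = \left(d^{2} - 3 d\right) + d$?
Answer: $506$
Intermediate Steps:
$x{\left(d \right)} = -12 - 6 d + 3 d^{2}$ ($x{\left(d \right)} = -12 + 3 \left(\left(d^{2} - 3 d\right) + d\right) = -12 + 3 \left(d^{2} - 2 d\right) = -12 + \left(- 6 d + 3 d^{2}\right) = -12 - 6 d + 3 d^{2}$)
$v{\left(z,f \right)} = f + z$
$v{\left(u{\left(-1 \right)},x{\left(-2 \right)} \right)} S{\left(2,1 \right)} 23 = \left(\left(-12 - -12 + 3 \left(-2\right)^{2}\right) - 1\right) 2 \cdot 23 = \left(\left(-12 + 12 + 3 \cdot 4\right) - 1\right) 46 = \left(\left(-12 + 12 + 12\right) - 1\right) 46 = \left(12 - 1\right) 46 = 11 \cdot 46 = 506$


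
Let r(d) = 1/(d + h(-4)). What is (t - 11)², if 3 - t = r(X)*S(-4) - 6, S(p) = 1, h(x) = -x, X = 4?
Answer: 289/64 ≈ 4.5156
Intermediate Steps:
r(d) = 1/(4 + d) (r(d) = 1/(d - 1*(-4)) = 1/(d + 4) = 1/(4 + d))
t = 71/8 (t = 3 - (1/(4 + 4) - 6) = 3 - (1/8 - 6) = 3 - ((⅛)*1 - 6) = 3 - (⅛ - 6) = 3 - 1*(-47/8) = 3 + 47/8 = 71/8 ≈ 8.8750)
(t - 11)² = (71/8 - 11)² = (-17/8)² = 289/64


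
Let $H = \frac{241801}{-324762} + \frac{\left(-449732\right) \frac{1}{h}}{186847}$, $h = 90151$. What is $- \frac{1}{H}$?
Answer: $\frac{188635699616466}{140453428779389} \approx 1.343$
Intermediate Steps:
$H = - \frac{140453428779389}{188635699616466}$ ($H = \frac{241801}{-324762} + \frac{\left(-449732\right) \frac{1}{90151}}{186847} = 241801 \left(- \frac{1}{324762}\right) + \left(-449732\right) \frac{1}{90151} \cdot \frac{1}{186847} = - \frac{241801}{324762} - \frac{15508}{580842893} = - \frac{140453428779389}{188635699616466} \approx -0.74457$)
$- \frac{1}{H} = - \frac{1}{- \frac{140453428779389}{188635699616466}} = \left(-1\right) \left(- \frac{188635699616466}{140453428779389}\right) = \frac{188635699616466}{140453428779389}$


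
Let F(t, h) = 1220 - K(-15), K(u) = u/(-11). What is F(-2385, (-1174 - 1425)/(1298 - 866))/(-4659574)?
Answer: -13405/51255314 ≈ -0.00026153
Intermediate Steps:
K(u) = -u/11 (K(u) = u*(-1/11) = -u/11)
F(t, h) = 13405/11 (F(t, h) = 1220 - (-1)*(-15)/11 = 1220 - 1*15/11 = 1220 - 15/11 = 13405/11)
F(-2385, (-1174 - 1425)/(1298 - 866))/(-4659574) = (13405/11)/(-4659574) = (13405/11)*(-1/4659574) = -13405/51255314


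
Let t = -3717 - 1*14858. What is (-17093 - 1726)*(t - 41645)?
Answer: 1133280180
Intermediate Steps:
t = -18575 (t = -3717 - 14858 = -18575)
(-17093 - 1726)*(t - 41645) = (-17093 - 1726)*(-18575 - 41645) = -18819*(-60220) = 1133280180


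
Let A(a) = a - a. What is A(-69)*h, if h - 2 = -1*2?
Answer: 0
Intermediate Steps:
h = 0 (h = 2 - 1*2 = 2 - 2 = 0)
A(a) = 0
A(-69)*h = 0*0 = 0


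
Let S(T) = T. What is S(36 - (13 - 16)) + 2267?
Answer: 2306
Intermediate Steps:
S(36 - (13 - 16)) + 2267 = (36 - (13 - 16)) + 2267 = (36 - 1*(-3)) + 2267 = (36 + 3) + 2267 = 39 + 2267 = 2306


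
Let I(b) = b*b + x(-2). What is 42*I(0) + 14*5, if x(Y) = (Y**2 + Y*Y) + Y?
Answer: 322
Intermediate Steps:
x(Y) = Y + 2*Y**2 (x(Y) = (Y**2 + Y**2) + Y = 2*Y**2 + Y = Y + 2*Y**2)
I(b) = 6 + b**2 (I(b) = b*b - 2*(1 + 2*(-2)) = b**2 - 2*(1 - 4) = b**2 - 2*(-3) = b**2 + 6 = 6 + b**2)
42*I(0) + 14*5 = 42*(6 + 0**2) + 14*5 = 42*(6 + 0) + 70 = 42*6 + 70 = 252 + 70 = 322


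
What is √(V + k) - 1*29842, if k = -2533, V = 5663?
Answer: -29842 + √3130 ≈ -29786.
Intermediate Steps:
√(V + k) - 1*29842 = √(5663 - 2533) - 1*29842 = √3130 - 29842 = -29842 + √3130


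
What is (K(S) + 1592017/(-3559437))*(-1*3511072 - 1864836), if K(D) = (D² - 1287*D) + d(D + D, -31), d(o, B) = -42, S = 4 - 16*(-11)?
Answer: 544813336231022404/508491 ≈ 1.0714e+12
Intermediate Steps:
S = 180 (S = 4 + 176 = 180)
K(D) = -42 + D² - 1287*D (K(D) = (D² - 1287*D) - 42 = -42 + D² - 1287*D)
(K(S) + 1592017/(-3559437))*(-1*3511072 - 1864836) = ((-42 + 180² - 1287*180) + 1592017/(-3559437))*(-1*3511072 - 1864836) = ((-42 + 32400 - 231660) + 1592017*(-1/3559437))*(-3511072 - 1864836) = (-199302 - 227431/508491)*(-5375908) = -101343500713/508491*(-5375908) = 544813336231022404/508491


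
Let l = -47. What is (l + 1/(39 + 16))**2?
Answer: 6677056/3025 ≈ 2207.3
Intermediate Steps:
(l + 1/(39 + 16))**2 = (-47 + 1/(39 + 16))**2 = (-47 + 1/55)**2 = (-2584/55)**2 = 6677056/3025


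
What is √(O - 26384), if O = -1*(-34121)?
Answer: √7737 ≈ 87.960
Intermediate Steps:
O = 34121
√(O - 26384) = √(34121 - 26384) = √7737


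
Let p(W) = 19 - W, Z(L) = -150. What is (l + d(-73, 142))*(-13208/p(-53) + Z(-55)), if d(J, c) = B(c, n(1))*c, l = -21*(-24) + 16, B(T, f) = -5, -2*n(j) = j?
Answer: 570190/9 ≈ 63354.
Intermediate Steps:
n(j) = -j/2
l = 520 (l = 504 + 16 = 520)
d(J, c) = -5*c
(l + d(-73, 142))*(-13208/p(-53) + Z(-55)) = (520 - 5*142)*(-13208/(19 - 1*(-53)) - 150) = (520 - 710)*(-13208/(19 + 53) - 150) = -190*(-13208/72 - 150) = -190*(-13208*1/72 - 150) = -190*(-1651/9 - 150) = -190*(-3001/9) = 570190/9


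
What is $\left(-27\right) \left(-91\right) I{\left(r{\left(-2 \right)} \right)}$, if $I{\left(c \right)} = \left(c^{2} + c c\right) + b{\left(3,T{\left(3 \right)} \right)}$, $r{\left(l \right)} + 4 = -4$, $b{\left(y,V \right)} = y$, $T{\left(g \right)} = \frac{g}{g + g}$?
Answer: $321867$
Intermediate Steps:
$T{\left(g \right)} = \frac{1}{2}$ ($T{\left(g \right)} = \frac{g}{2 g} = \frac{1}{2 g} g = \frac{1}{2}$)
$r{\left(l \right)} = -8$ ($r{\left(l \right)} = -4 - 4 = -8$)
$I{\left(c \right)} = 3 + 2 c^{2}$ ($I{\left(c \right)} = \left(c^{2} + c c\right) + 3 = \left(c^{2} + c^{2}\right) + 3 = 2 c^{2} + 3 = 3 + 2 c^{2}$)
$\left(-27\right) \left(-91\right) I{\left(r{\left(-2 \right)} \right)} = \left(-27\right) \left(-91\right) \left(3 + 2 \left(-8\right)^{2}\right) = 2457 \left(3 + 2 \cdot 64\right) = 2457 \left(3 + 128\right) = 2457 \cdot 131 = 321867$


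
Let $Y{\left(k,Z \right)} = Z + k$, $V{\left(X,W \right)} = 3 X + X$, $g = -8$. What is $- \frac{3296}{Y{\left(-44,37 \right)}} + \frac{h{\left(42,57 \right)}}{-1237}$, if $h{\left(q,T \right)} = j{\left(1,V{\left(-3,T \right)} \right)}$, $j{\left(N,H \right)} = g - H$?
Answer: $\frac{4077124}{8659} \approx 470.85$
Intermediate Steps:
$V{\left(X,W \right)} = 4 X$
$j{\left(N,H \right)} = -8 - H$
$h{\left(q,T \right)} = 4$ ($h{\left(q,T \right)} = -8 - 4 \left(-3\right) = -8 - -12 = -8 + 12 = 4$)
$- \frac{3296}{Y{\left(-44,37 \right)}} + \frac{h{\left(42,57 \right)}}{-1237} = - \frac{3296}{37 - 44} + \frac{4}{-1237} = - \frac{3296}{-7} + 4 \left(- \frac{1}{1237}\right) = \left(-3296\right) \left(- \frac{1}{7}\right) - \frac{4}{1237} = \frac{3296}{7} - \frac{4}{1237} = \frac{4077124}{8659}$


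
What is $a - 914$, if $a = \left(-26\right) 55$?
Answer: $-2344$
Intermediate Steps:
$a = -1430$
$a - 914 = -1430 - 914 = -2344$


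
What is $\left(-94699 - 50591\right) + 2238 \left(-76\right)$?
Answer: $-315378$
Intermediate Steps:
$\left(-94699 - 50591\right) + 2238 \left(-76\right) = -145290 - 170088 = -315378$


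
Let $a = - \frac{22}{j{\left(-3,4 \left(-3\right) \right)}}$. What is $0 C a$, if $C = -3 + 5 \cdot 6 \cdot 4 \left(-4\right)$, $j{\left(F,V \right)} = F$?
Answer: $0$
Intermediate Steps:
$a = \frac{22}{3}$ ($a = - \frac{22}{-3} = \left(-22\right) \left(- \frac{1}{3}\right) = \frac{22}{3} \approx 7.3333$)
$C = -483$ ($C = -3 + 5 \cdot 24 \left(-4\right) = -3 + 5 \left(-96\right) = -3 - 480 = -483$)
$0 C a = 0 \left(-483\right) \frac{22}{3} = 0 \cdot \frac{22}{3} = 0$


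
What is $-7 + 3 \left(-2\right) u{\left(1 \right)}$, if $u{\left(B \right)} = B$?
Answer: $-13$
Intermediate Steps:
$-7 + 3 \left(-2\right) u{\left(1 \right)} = -7 + 3 \left(-2\right) 1 = -7 - 6 = -13$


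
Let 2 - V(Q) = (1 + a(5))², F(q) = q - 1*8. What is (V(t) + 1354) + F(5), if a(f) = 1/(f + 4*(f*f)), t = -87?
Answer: 14905589/11025 ≈ 1352.0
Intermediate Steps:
a(f) = 1/(f + 4*f²)
F(q) = -8 + q (F(q) = q - 8 = -8 + q)
V(Q) = 10814/11025 (V(Q) = 2 - (1 + 1/(5*(1 + 4*5)))² = 2 - (1 + 1/(5*(1 + 20)))² = 2 - (1 + (⅕)/21)² = 2 - (1 + (⅕)*(1/21))² = 2 - (1 + 1/105)² = 2 - (106/105)² = 2 - 1*11236/11025 = 2 - 11236/11025 = 10814/11025)
(V(t) + 1354) + F(5) = (10814/11025 + 1354) + (-8 + 5) = 14938664/11025 - 3 = 14905589/11025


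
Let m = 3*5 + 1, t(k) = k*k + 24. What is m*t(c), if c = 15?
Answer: 3984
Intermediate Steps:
t(k) = 24 + k² (t(k) = k² + 24 = 24 + k²)
m = 16 (m = 15 + 1 = 16)
m*t(c) = 16*(24 + 15²) = 16*(24 + 225) = 16*249 = 3984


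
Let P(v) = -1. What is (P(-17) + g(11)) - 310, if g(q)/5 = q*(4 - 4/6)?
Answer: -383/3 ≈ -127.67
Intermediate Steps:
g(q) = 50*q/3 (g(q) = 5*(q*(4 - 4/6)) = 5*(q*(4 - 4*1/6)) = 5*(q*(4 - 2/3)) = 5*(q*(10/3)) = 5*(10*q/3) = 50*q/3)
(P(-17) + g(11)) - 310 = (-1 + (50/3)*11) - 310 = (-1 + 550/3) - 310 = 547/3 - 310 = -383/3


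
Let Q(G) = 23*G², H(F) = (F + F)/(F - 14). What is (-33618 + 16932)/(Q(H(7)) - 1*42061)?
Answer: 16686/41969 ≈ 0.39758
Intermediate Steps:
H(F) = 2*F/(-14 + F) (H(F) = (2*F)/(-14 + F) = 2*F/(-14 + F))
(-33618 + 16932)/(Q(H(7)) - 1*42061) = (-33618 + 16932)/(23*(2*7/(-14 + 7))² - 1*42061) = -16686/(23*(2*7/(-7))² - 42061) = -16686/(23*(2*7*(-⅐))² - 42061) = -16686/(23*(-2)² - 42061) = -16686/(23*4 - 42061) = -16686/(92 - 42061) = -16686/(-41969) = -16686*(-1/41969) = 16686/41969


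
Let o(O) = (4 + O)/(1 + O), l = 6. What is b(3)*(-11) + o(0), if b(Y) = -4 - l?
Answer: 114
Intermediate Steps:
b(Y) = -10 (b(Y) = -4 - 1*6 = -4 - 6 = -10)
o(O) = (4 + O)/(1 + O)
b(3)*(-11) + o(0) = -10*(-11) + (4 + 0)/(1 + 0) = 110 + 4/1 = 110 + 1*4 = 110 + 4 = 114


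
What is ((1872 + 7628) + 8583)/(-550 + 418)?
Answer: -18083/132 ≈ -136.99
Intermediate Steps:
((1872 + 7628) + 8583)/(-550 + 418) = (9500 + 8583)/(-132) = 18083*(-1/132) = -18083/132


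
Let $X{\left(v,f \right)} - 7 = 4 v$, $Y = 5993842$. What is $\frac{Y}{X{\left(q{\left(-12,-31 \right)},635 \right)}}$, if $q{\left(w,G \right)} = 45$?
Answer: $\frac{5993842}{187} \approx 32053.0$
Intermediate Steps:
$X{\left(v,f \right)} = 7 + 4 v$
$\frac{Y}{X{\left(q{\left(-12,-31 \right)},635 \right)}} = \frac{5993842}{7 + 4 \cdot 45} = \frac{5993842}{7 + 180} = \frac{5993842}{187}$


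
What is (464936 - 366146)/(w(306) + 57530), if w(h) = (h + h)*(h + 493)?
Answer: 49395/273259 ≈ 0.18076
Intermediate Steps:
w(h) = 2*h*(493 + h) (w(h) = (2*h)*(493 + h) = 2*h*(493 + h))
(464936 - 366146)/(w(306) + 57530) = (464936 - 366146)/(2*306*(493 + 306) + 57530) = 98790/(2*306*799 + 57530) = 98790/(488988 + 57530) = 98790/546518 = 98790*(1/546518) = 49395/273259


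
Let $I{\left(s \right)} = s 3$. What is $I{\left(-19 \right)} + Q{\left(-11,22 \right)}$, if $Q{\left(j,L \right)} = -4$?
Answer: $-61$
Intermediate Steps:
$I{\left(s \right)} = 3 s$
$I{\left(-19 \right)} + Q{\left(-11,22 \right)} = 3 \left(-19\right) - 4 = -57 - 4 = -61$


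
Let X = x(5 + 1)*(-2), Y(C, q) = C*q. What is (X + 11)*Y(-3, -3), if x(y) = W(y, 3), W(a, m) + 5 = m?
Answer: 135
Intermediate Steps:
W(a, m) = -5 + m
x(y) = -2 (x(y) = -5 + 3 = -2)
X = 4 (X = -2*(-2) = 4)
(X + 11)*Y(-3, -3) = (4 + 11)*(-3*(-3)) = 15*9 = 135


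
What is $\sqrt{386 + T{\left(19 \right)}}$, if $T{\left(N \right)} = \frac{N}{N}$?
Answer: $3 \sqrt{43} \approx 19.672$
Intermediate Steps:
$T{\left(N \right)} = 1$
$\sqrt{386 + T{\left(19 \right)}} = \sqrt{386 + 1} = \sqrt{387} = 3 \sqrt{43}$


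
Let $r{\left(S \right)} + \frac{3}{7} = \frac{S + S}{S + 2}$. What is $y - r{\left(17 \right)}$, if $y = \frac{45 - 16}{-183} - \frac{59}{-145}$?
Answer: $- \frac{3926099}{3529155} \approx -1.1125$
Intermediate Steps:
$y = \frac{6592}{26535}$ ($y = \left(45 - 16\right) \left(- \frac{1}{183}\right) - - \frac{59}{145} = 29 \left(- \frac{1}{183}\right) + \frac{59}{145} = - \frac{29}{183} + \frac{59}{145} = \frac{6592}{26535} \approx 0.24843$)
$r{\left(S \right)} = - \frac{3}{7} + \frac{2 S}{2 + S}$ ($r{\left(S \right)} = - \frac{3}{7} + \frac{S + S}{S + 2} = - \frac{3}{7} + \frac{2 S}{2 + S}$)
$y - r{\left(17 \right)} = \frac{6592}{26535} - \frac{-6 + 11 \cdot 17}{7 \left(2 + 17\right)} = \frac{6592}{26535} - \frac{-6 + 187}{7 \cdot 19} = \frac{6592}{26535} - \frac{1}{7} \cdot \frac{1}{19} \cdot 181 = \frac{6592}{26535} - \frac{181}{133} = - \frac{3926099}{3529155}$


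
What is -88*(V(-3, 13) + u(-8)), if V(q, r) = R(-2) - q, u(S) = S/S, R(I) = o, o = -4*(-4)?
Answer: -1760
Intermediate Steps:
o = 16
R(I) = 16
u(S) = 1
V(q, r) = 16 - q
-88*(V(-3, 13) + u(-8)) = -88*((16 - 1*(-3)) + 1) = -88*((16 + 3) + 1) = -88*(19 + 1) = -88*20 = -1760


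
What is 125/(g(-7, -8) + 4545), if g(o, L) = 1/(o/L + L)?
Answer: 7125/259057 ≈ 0.027504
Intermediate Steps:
g(o, L) = 1/(L + o/L)
125/(g(-7, -8) + 4545) = 125/(-8/(-7 + (-8)²) + 4545) = 125/(-8/(-7 + 64) + 4545) = 125/(-8/57 + 4545) = 125/(259057/57) = 125*(57/259057) = 7125/259057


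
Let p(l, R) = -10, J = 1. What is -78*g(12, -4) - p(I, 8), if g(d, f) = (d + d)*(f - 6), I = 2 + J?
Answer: 18730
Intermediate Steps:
I = 3 (I = 2 + 1 = 3)
g(d, f) = 2*d*(-6 + f) (g(d, f) = (2*d)*(-6 + f) = 2*d*(-6 + f))
-78*g(12, -4) - p(I, 8) = -156*12*(-6 - 4) - 1*(-10) = -156*12*(-10) + 10 = -78*(-240) + 10 = 18720 + 10 = 18730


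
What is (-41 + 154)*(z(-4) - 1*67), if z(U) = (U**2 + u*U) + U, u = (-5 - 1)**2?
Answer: -22487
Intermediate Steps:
u = 36 (u = (-6)**2 = 36)
z(U) = U**2 + 37*U (z(U) = (U**2 + 36*U) + U = U**2 + 37*U)
(-41 + 154)*(z(-4) - 1*67) = (-41 + 154)*(-4*(37 - 4) - 1*67) = 113*(-4*33 - 67) = 113*(-132 - 67) = 113*(-199) = -22487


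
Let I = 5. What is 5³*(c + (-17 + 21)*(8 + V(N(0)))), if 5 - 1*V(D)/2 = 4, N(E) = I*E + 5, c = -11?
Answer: 3625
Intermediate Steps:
N(E) = 5 + 5*E (N(E) = 5*E + 5 = 5 + 5*E)
V(D) = 2 (V(D) = 10 - 2*4 = 10 - 8 = 2)
5³*(c + (-17 + 21)*(8 + V(N(0)))) = 5³*(-11 + (-17 + 21)*(8 + 2)) = 125*(-11 + 4*10) = 125*(-11 + 40) = 125*29 = 3625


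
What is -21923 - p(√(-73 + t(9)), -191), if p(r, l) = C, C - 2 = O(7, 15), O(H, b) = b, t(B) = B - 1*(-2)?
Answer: -21940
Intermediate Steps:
t(B) = 2 + B (t(B) = B + 2 = 2 + B)
C = 17 (C = 2 + 15 = 17)
p(r, l) = 17
-21923 - p(√(-73 + t(9)), -191) = -21923 - 1*17 = -21923 - 17 = -21940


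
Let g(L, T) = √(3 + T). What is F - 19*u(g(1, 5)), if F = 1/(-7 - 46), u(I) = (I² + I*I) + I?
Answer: -16113/53 - 38*√2 ≈ -357.76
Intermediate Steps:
u(I) = I + 2*I² (u(I) = (I² + I²) + I = 2*I² + I = I + 2*I²)
F = -1/53 (F = 1/(-53) = -1/53 ≈ -0.018868)
F - 19*u(g(1, 5)) = -1/53 - 19*√(3 + 5)*(1 + 2*√(3 + 5)) = -1/53 - 19*√8*(1 + 2*√8) = -1/53 - 19*2*√2*(1 + 2*(2*√2)) = -1/53 - 19*2*√2*(1 + 4*√2) = -1/53 - 38*√2*(1 + 4*√2)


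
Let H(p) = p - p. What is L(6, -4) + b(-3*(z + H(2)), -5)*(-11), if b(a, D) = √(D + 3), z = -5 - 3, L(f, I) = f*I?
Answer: -24 - 11*I*√2 ≈ -24.0 - 15.556*I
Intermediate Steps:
L(f, I) = I*f
z = -8
H(p) = 0
b(a, D) = √(3 + D)
L(6, -4) + b(-3*(z + H(2)), -5)*(-11) = -4*6 + √(3 - 5)*(-11) = -24 + √(-2)*(-11) = -24 + (I*√2)*(-11) = -24 - 11*I*√2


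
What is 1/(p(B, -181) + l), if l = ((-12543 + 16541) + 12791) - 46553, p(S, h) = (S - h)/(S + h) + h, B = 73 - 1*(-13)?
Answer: -95/2845042 ≈ -3.3391e-5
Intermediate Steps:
B = 86 (B = 73 + 13 = 86)
p(S, h) = h + (S - h)/(S + h) (p(S, h) = (S - h)/(S + h) + h = h + (S - h)/(S + h))
l = -29764 (l = (3998 + 12791) - 46553 = 16789 - 46553 = -29764)
1/(p(B, -181) + l) = 1/((86 + (-181)**2 - 1*(-181) + 86*(-181))/(86 - 181) - 29764) = 1/((86 + 32761 + 181 - 15566)/(-95) - 29764) = 1/(-1/95*17462 - 29764) = 1/(-17462/95 - 29764) = 1/(-2845042/95) = -95/2845042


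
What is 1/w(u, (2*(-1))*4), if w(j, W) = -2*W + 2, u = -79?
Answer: 1/18 ≈ 0.055556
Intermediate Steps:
w(j, W) = 2 - 2*W
1/w(u, (2*(-1))*4) = 1/(2 - 2*2*(-1)*4) = 1/(2 - (-4)*4) = 1/(2 - 2*(-8)) = 1/(2 + 16) = 1/18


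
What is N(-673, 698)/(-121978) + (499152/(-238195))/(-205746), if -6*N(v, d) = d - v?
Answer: 3753045936017/1992619128211220 ≈ 0.0018835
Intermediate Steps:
N(v, d) = -d/6 + v/6 (N(v, d) = -(d - v)/6 = -d/6 + v/6)
N(-673, 698)/(-121978) + (499152/(-238195))/(-205746) = (-1/6*698 + (1/6)*(-673))/(-121978) + (499152/(-238195))/(-205746) = (-349/3 - 673/6)*(-1/121978) + (499152*(-1/238195))*(-1/205746) = -457/2*(-1/121978) - 499152/238195*(-1/205746) = 457/243956 + 83192/8167944745 = 3753045936017/1992619128211220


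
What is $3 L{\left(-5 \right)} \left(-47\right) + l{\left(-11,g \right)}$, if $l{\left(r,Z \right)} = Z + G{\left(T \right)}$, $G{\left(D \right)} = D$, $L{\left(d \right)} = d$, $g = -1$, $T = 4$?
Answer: $708$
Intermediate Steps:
$l{\left(r,Z \right)} = 4 + Z$ ($l{\left(r,Z \right)} = Z + 4 = 4 + Z$)
$3 L{\left(-5 \right)} \left(-47\right) + l{\left(-11,g \right)} = 3 \left(-5\right) \left(-47\right) + \left(4 - 1\right) = \left(-15\right) \left(-47\right) + 3 = 705 + 3 = 708$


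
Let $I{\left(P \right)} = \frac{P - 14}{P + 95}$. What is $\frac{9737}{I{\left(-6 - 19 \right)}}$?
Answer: $- \frac{52430}{3} \approx -17477.0$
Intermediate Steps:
$I{\left(P \right)} = \frac{-14 + P}{95 + P}$
$\frac{9737}{I{\left(-6 - 19 \right)}} = \frac{9737}{\frac{1}{95 - 25} \left(-14 - 25\right)} = \frac{9737}{\frac{1}{70} \left(-39\right)} = \frac{9737}{- \frac{39}{70}} = 9737 \left(- \frac{70}{39}\right) = - \frac{52430}{3}$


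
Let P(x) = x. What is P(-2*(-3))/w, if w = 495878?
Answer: 3/247939 ≈ 1.2100e-5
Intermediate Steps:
P(-2*(-3))/w = -2*(-3)/495878 = 6*(1/495878) = 3/247939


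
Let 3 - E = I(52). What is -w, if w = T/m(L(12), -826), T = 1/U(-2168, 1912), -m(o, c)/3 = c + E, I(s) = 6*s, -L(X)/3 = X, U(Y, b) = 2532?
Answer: -1/8621460 ≈ -1.1599e-7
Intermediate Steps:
L(X) = -3*X
E = -309 (E = 3 - 6*52 = 3 - 1*312 = 3 - 312 = -309)
m(o, c) = 927 - 3*c (m(o, c) = -3*(c - 309) = -3*(-309 + c) = 927 - 3*c)
T = 1/2532 ≈ 0.00039494
w = 1/8621460 (w = 1/(2532*(927 - 3*(-826))) = 1/(2532*(927 + 2478)) = (1/2532)/3405 = (1/2532)*(1/3405) = 1/8621460 ≈ 1.1599e-7)
-w = -1*1/8621460 = -1/8621460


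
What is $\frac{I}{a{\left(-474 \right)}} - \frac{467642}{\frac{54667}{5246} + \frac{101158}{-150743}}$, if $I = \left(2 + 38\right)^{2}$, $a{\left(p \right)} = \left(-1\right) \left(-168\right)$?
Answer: $- \frac{2588157781982132}{53969948991} \approx -47956.0$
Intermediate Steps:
$a{\left(p \right)} = 168$
$I = 1600$ ($I = 40^{2} = 1600$)
$\frac{I}{a{\left(-474 \right)}} - \frac{467642}{\frac{54667}{5246} + \frac{101158}{-150743}} = \frac{1600}{168} - \frac{467642}{\frac{54667}{5246} + \frac{101158}{-150743}} = 1600 \cdot \frac{1}{168} - \frac{467642}{54667 \cdot \frac{1}{5246} + 101158 \left(- \frac{1}{150743}\right)} = \frac{200}{21} - \frac{467642}{\frac{54667}{5246} - \frac{101158}{150743}} = \frac{200}{21} - \frac{467642}{\frac{7709992713}{790797778}} = \frac{200}{21} - \frac{369810254499476}{7709992713} = - \frac{2588157781982132}{53969948991}$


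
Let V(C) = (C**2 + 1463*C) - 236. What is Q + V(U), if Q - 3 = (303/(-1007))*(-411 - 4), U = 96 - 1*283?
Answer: -240391170/1007 ≈ -2.3872e+5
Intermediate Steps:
U = -187 (U = 96 - 283 = -187)
V(C) = -236 + C**2 + 1463*C
Q = 128766/1007 (Q = 3 + (303/(-1007))*(-411 - 4) = 3 + (303*(-1/1007))*(-415) = 3 - 303/1007*(-415) = 3 + 125745/1007 = 128766/1007 ≈ 127.87)
Q + V(U) = 128766/1007 + (-236 + (-187)**2 + 1463*(-187)) = 128766/1007 + (-236 + 34969 - 273581) = 128766/1007 - 238848 = -240391170/1007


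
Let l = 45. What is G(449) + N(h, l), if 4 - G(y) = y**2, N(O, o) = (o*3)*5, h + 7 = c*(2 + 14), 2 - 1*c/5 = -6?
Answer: -200922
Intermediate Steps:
c = 40 (c = 10 - 5*(-6) = 10 + 30 = 40)
h = 633 (h = -7 + 40*(2 + 14) = -7 + 40*16 = -7 + 640 = 633)
N(O, o) = 15*o (N(O, o) = (3*o)*5 = 15*o)
G(y) = 4 - y**2
G(449) + N(h, l) = (4 - 1*449**2) + 15*45 = (4 - 1*201601) + 675 = (4 - 201601) + 675 = -201597 + 675 = -200922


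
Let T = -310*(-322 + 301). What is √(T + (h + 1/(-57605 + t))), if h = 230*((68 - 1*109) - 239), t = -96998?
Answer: I*√1383691851839613/154603 ≈ 240.6*I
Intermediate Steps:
T = 6510 (T = -310*(-21) = 6510)
h = -64400 (h = 230*((68 - 109) - 239) = 230*(-41 - 239) = 230*(-280) = -64400)
√(T + (h + 1/(-57605 + t))) = √(6510 + (-64400 + 1/(-57605 - 96998))) = √(6510 + (-64400 + 1/(-154603))) = √(6510 + (-64400 - 1/154603)) = √(6510 - 9956433201/154603) = √(-8949967671/154603) = I*√1383691851839613/154603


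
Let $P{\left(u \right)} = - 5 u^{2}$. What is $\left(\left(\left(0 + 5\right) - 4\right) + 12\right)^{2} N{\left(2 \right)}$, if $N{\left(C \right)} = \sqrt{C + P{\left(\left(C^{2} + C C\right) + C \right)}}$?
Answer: $169 i \sqrt{498} \approx 3771.4 i$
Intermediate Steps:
$N{\left(C \right)} = \sqrt{C - 5 \left(C + 2 C^{2}\right)^{2}}$ ($N{\left(C \right)} = \sqrt{C - 5 \left(\left(C^{2} + C C\right) + C\right)^{2}} = \sqrt{C - 5 \left(\left(C^{2} + C^{2}\right) + C\right)^{2}} = \sqrt{C - 5 \left(2 C^{2} + C\right)^{2}} = \sqrt{C - 5 \left(C + 2 C^{2}\right)^{2}}$)
$\left(\left(\left(0 + 5\right) - 4\right) + 12\right)^{2} N{\left(2 \right)} = \left(\left(\left(0 + 5\right) - 4\right) + 12\right)^{2} \sqrt{2 \left(1 - 10 \left(1 + 2 \cdot 2\right)^{2}\right)} = \left(\left(5 - 4\right) + 12\right)^{2} \sqrt{2 \left(1 - 10 \left(1 + 4\right)^{2}\right)} = \left(1 + 12\right)^{2} \sqrt{2 \left(1 - 10 \cdot 5^{2}\right)} = 13^{2} \sqrt{2 \left(1 - 10 \cdot 25\right)} = 169 \sqrt{2 \left(1 - 250\right)} = 169 \sqrt{2 \left(-249\right)} = 169 \sqrt{-498} = 169 i \sqrt{498}$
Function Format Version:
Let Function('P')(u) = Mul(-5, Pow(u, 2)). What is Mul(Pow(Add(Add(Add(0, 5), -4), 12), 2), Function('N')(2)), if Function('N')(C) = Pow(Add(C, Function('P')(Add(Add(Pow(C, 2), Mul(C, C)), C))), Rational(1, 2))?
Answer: Mul(169, I, Pow(498, Rational(1, 2))) ≈ Mul(3771.4, I)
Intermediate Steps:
Function('N')(C) = Pow(Add(C, Mul(-5, Pow(Add(C, Mul(2, Pow(C, 2))), 2))), Rational(1, 2)) (Function('N')(C) = Pow(Add(C, Mul(-5, Pow(Add(Add(Pow(C, 2), Mul(C, C)), C), 2))), Rational(1, 2)) = Pow(Add(C, Mul(-5, Pow(Add(Add(Pow(C, 2), Pow(C, 2)), C), 2))), Rational(1, 2)) = Pow(Add(C, Mul(-5, Pow(Add(Mul(2, Pow(C, 2)), C), 2))), Rational(1, 2)) = Pow(Add(C, Mul(-5, Pow(Add(C, Mul(2, Pow(C, 2))), 2))), Rational(1, 2)))
Mul(Pow(Add(Add(Add(0, 5), -4), 12), 2), Function('N')(2)) = Mul(Pow(Add(Add(Add(0, 5), -4), 12), 2), Pow(Mul(2, Add(1, Mul(-5, 2, Pow(Add(1, Mul(2, 2)), 2)))), Rational(1, 2))) = Mul(Pow(Add(Add(5, -4), 12), 2), Pow(Mul(2, Add(1, Mul(-5, 2, Pow(Add(1, 4), 2)))), Rational(1, 2))) = Mul(Pow(Add(1, 12), 2), Pow(Mul(2, Add(1, Mul(-5, 2, Pow(5, 2)))), Rational(1, 2))) = Mul(Pow(13, 2), Pow(Mul(2, Add(1, Mul(-5, 2, 25))), Rational(1, 2))) = Mul(169, Pow(Mul(2, Add(1, -250)), Rational(1, 2))) = Mul(169, Pow(Mul(2, -249), Rational(1, 2))) = Mul(169, Pow(-498, Rational(1, 2))) = Mul(169, Mul(I, Pow(498, Rational(1, 2)))) = Mul(169, I, Pow(498, Rational(1, 2)))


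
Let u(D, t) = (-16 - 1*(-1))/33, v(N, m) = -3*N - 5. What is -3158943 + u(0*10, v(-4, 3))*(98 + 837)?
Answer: -3159368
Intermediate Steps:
v(N, m) = -5 - 3*N
u(D, t) = -5/11 (u(D, t) = (-16 + 1)*(1/33) = -15*1/33 = -5/11)
-3158943 + u(0*10, v(-4, 3))*(98 + 837) = -3158943 - 5*(98 + 837)/11 = -3158943 - 5/11*935 = -3158943 - 425 = -3159368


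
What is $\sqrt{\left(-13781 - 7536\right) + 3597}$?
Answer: $2 i \sqrt{4430} \approx 133.12 i$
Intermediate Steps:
$\sqrt{\left(-13781 - 7536\right) + 3597} = \sqrt{-21317 + 3597} = \sqrt{-17720} = 2 i \sqrt{4430}$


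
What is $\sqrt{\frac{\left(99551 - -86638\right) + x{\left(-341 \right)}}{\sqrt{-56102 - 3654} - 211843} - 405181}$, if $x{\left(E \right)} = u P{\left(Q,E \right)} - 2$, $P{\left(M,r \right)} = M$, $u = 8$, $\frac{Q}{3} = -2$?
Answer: $\sqrt{-405181 + \frac{186139}{-211843 + 2 i \sqrt{14939}}} \approx 1.0 \cdot 10^{-6} - 636.54 i$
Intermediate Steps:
$Q = -6$ ($Q = 3 \left(-2\right) = -6$)
$x{\left(E \right)} = -50$ ($x{\left(E \right)} = 8 \left(-6\right) - 2 = -48 - 2 = -50$)
$\sqrt{\frac{\left(99551 - -86638\right) + x{\left(-341 \right)}}{\sqrt{-56102 - 3654} - 211843} - 405181} = \sqrt{\frac{\left(99551 - -86638\right) - 50}{\sqrt{-56102 - 3654} - 211843} - 405181} = \sqrt{\frac{\left(99551 + 86638\right) - 50}{\sqrt{-59756} - 211843} - 405181} = \sqrt{\frac{186189 - 50}{2 i \sqrt{14939} - 211843} - 405181} = \sqrt{\frac{186139}{-211843 + 2 i \sqrt{14939}} - 405181} = \sqrt{-405181 + \frac{186139}{-211843 + 2 i \sqrt{14939}}}$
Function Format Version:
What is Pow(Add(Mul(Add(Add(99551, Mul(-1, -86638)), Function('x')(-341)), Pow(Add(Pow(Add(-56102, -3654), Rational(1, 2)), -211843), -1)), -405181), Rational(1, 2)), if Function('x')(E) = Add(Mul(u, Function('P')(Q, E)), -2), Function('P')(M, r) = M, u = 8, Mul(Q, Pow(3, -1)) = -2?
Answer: Pow(Add(-405181, Mul(186139, Pow(Add(-211843, Mul(2, I, Pow(14939, Rational(1, 2)))), -1))), Rational(1, 2)) ≈ Add(0.e-6, Mul(-636.54, I))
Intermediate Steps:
Q = -6 (Q = Mul(3, -2) = -6)
Function('x')(E) = -50 (Function('x')(E) = Add(Mul(8, -6), -2) = Add(-48, -2) = -50)
Pow(Add(Mul(Add(Add(99551, Mul(-1, -86638)), Function('x')(-341)), Pow(Add(Pow(Add(-56102, -3654), Rational(1, 2)), -211843), -1)), -405181), Rational(1, 2)) = Pow(Add(Mul(Add(Add(99551, Mul(-1, -86638)), -50), Pow(Add(Pow(Add(-56102, -3654), Rational(1, 2)), -211843), -1)), -405181), Rational(1, 2)) = Pow(Add(Mul(Add(Add(99551, 86638), -50), Pow(Add(Pow(-59756, Rational(1, 2)), -211843), -1)), -405181), Rational(1, 2)) = Pow(Add(Mul(Add(186189, -50), Pow(Add(Mul(2, I, Pow(14939, Rational(1, 2))), -211843), -1)), -405181), Rational(1, 2)) = Pow(Add(Mul(186139, Pow(Add(-211843, Mul(2, I, Pow(14939, Rational(1, 2)))), -1)), -405181), Rational(1, 2)) = Pow(Add(-405181, Mul(186139, Pow(Add(-211843, Mul(2, I, Pow(14939, Rational(1, 2)))), -1))), Rational(1, 2))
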